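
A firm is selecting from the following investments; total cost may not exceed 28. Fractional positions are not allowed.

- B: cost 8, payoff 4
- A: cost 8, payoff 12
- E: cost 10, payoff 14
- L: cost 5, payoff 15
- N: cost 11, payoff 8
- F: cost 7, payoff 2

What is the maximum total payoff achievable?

41

Allowing fractional choices, the relaxed optimum would be about 44.6, but investments are indivisible.
E + L + N: cost 10 + 5 + 11 = 26 ≤ 28, payoff 14 + 15 + 8 = 37.
A + E + L: cost 8 + 10 + 5 = 23 ≤ 28, payoff 12 + 14 + 15 = 41.
Best is A, E, and L with total payoff 41.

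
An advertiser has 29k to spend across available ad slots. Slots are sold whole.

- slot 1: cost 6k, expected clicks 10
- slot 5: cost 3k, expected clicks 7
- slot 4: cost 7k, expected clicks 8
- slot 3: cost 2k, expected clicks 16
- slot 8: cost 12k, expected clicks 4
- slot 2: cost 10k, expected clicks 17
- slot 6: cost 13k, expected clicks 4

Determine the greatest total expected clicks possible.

58

Take slot 1, slot 5, slot 4, slot 3, and slot 2: cost 6 + 3 + 7 + 2 + 10 = 28 ≤ 29, expected clicks 10 + 7 + 8 + 16 + 17 = 58.
No other feasible combination does better.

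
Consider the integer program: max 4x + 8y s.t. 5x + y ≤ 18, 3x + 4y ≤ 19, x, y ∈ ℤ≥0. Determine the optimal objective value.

36

Relaxing integrality, the LP optimum is 38.00 at (x,y) = (0, 4.75), which is not an integer point.
(x,y)=(1,4): 5·1+1·4=9≤18, 3·1+4·4=19≤19, objective 36.
(x,y)=(0,4): 5·0+1·4=4≤18, 3·0+4·4=16≤19, objective 32.
Maximum is 36 at (x,y)=(1,4).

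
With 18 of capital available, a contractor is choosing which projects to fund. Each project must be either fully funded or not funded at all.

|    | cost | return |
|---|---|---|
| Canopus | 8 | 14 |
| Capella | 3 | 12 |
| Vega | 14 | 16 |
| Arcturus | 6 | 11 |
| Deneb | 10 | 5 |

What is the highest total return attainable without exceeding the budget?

37

Allowing fractional choices, the relaxed optimum would be about 38.1, but projects are indivisible.
Capella + Vega: cost 3 + 14 = 17 ≤ 18, return 12 + 16 = 28.
Canopus + Capella: cost 8 + 3 = 11 ≤ 18, return 14 + 12 = 26.
Canopus + Capella + Arcturus: cost 8 + 3 + 6 = 17 ≤ 18, return 14 + 12 + 11 = 37.
Best is Canopus, Capella, and Arcturus with total return 37.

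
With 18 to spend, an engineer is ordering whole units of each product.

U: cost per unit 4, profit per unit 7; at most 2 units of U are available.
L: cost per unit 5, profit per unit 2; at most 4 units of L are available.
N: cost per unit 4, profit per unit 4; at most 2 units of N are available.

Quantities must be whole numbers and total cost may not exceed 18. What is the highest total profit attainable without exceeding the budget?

This is a bounded integer knapsack.
Take 2×U and 2×N: cost 16 ≤ 18, profit 2·7 + 2·4 = 22.
U has the best ratio (7/4) and is taken to its limit of 2; remaining capacity is filled optimally with the others.

22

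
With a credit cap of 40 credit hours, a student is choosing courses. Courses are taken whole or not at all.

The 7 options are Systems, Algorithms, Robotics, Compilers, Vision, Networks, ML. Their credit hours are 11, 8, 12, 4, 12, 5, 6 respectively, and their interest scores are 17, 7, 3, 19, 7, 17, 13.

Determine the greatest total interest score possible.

73

This is a 0-1 knapsack instance.
Take Systems, Algorithms, Compilers, Networks, and ML: credit hours 11 + 8 + 4 + 5 + 6 = 34 ≤ 40, interest score 17 + 7 + 19 + 17 + 13 = 73.
No feasible combination exceeds this.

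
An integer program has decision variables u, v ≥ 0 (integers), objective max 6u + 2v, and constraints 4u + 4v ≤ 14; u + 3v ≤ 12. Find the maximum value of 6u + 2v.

Relaxing integrality, the LP optimum is 21.00 at (u,v) = (3.5, 0), which is not an integer point.
(u,v)=(3,0): 4·3+4·0=12≤14, 1·3+3·0=3≤12, objective 18.
(u,v)=(2,1): 4·2+4·1=12≤14, 1·2+3·1=5≤12, objective 14.
(u,v)=(2,0): 4·2+4·0=8≤14, 1·2+3·0=2≤12, objective 12.
No feasible integer point exceeds 18.

18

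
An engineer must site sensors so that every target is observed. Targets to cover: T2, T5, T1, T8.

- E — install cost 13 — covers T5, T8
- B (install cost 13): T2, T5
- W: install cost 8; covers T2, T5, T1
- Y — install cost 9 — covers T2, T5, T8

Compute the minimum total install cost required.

Choose W and Y: together they cover T2, T5, T1, T8 — every target.
Total install cost: 8 + 9 = 17.
No cover costs less than 17.

17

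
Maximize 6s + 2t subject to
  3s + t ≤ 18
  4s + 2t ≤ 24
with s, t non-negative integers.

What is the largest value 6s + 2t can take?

36

(s,t)=(6,0) is feasible, giving 36.
(s,t)=(5,1) is feasible, giving 32.
(s,t)=(5,0) is feasible, giving 30.
No feasible integer point exceeds 36.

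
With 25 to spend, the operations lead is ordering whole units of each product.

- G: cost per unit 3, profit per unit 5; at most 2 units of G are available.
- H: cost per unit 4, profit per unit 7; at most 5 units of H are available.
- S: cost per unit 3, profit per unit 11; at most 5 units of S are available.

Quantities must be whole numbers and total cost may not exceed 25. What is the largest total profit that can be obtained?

S has the best ratio (11/3); taking only S gives at most 5×11 = 55 (stopped by the supply cap of 5).
Mixing does better — 2×G, 1×H, and 5×S: cost 25 ≤ 25, profit 2·5 + 1·7 + 5·11 = 72.

72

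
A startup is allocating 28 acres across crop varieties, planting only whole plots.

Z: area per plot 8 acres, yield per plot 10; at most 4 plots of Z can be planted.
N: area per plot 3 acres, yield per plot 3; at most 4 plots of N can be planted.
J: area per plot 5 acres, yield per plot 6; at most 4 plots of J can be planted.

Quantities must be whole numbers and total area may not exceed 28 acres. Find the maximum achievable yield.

34

Take 1×Z and 4×J: area 28 ≤ 28, yield 1·10 + 4·6 = 34.
No other integer combination yields more.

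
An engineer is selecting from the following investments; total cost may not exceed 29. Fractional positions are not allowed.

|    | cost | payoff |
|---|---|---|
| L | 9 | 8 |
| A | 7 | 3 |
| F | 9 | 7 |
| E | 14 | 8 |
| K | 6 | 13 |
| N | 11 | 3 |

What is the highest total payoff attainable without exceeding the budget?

29

This is a 0-1 knapsack instance.
Allowing fractional choices, the relaxed optimum would be about 30.9, but investments are indivisible.
F + E + K: cost 9 + 14 + 6 = 29 ≤ 29, payoff 7 + 8 + 13 = 28.
L + E + K: cost 9 + 14 + 6 = 29 ≤ 29, payoff 8 + 8 + 13 = 29.
L + F + K: cost 9 + 9 + 6 = 24 ≤ 29, payoff 8 + 7 + 13 = 28.
Best is L, E, and K with total payoff 29.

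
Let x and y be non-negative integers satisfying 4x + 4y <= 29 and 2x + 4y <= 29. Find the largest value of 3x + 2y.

(x,y)=(7,0): 4·7+4·0=28≤29, 2·7+4·0=14≤29, objective 21.
(x,y)=(6,1): 4·6+4·1=28≤29, 2·6+4·1=16≤29, objective 20.
(x,y)=(6,0): 4·6+4·0=24≤29, 2·6+4·0=12≤29, objective 18.
No feasible integer point exceeds 21.

21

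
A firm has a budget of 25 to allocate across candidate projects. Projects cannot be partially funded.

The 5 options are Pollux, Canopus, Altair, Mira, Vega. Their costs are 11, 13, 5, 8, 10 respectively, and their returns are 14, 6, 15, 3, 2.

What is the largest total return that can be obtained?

32

Take Pollux, Altair, and Mira: cost 11 + 5 + 8 = 24 ≤ 25, return 14 + 15 + 3 = 32.
No other feasible combination does better.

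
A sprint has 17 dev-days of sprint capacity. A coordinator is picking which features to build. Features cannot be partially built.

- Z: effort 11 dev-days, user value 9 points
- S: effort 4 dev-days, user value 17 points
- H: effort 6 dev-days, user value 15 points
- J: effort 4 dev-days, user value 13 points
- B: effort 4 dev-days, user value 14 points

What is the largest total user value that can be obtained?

S + J + B: effort 4 + 4 + 4 = 12 ≤ 17, user value 17 + 13 + 14 = 44.
S + H + J: effort 4 + 6 + 4 = 14 ≤ 17, user value 17 + 15 + 13 = 45.
S + H + B: effort 4 + 6 + 4 = 14 ≤ 17, user value 17 + 15 + 14 = 46.
Best is S, H, and B with total user value 46.

46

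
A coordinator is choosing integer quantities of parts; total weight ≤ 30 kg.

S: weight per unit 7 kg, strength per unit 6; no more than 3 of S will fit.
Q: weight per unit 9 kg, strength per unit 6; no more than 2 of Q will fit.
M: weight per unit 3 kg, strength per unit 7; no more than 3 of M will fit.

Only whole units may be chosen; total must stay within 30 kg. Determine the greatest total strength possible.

This is a bounded integer knapsack.
M has the best ratio (7/3); taking only M gives at most 3×7 = 21 (stopped by the supply cap of 3).
Mixing does better — 3×S and 3×M: weight 30 ≤ 30, strength 3·6 + 3·7 = 39.

39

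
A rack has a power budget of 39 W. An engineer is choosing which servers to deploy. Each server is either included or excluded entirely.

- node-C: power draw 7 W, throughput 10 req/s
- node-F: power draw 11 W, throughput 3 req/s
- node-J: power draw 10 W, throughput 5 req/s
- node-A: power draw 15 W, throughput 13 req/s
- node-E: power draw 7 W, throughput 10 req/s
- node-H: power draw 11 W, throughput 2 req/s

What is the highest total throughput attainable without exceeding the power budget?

node-C + node-J + node-A + node-E: power draw 7 + 10 + 15 + 7 = 39 ≤ 39, throughput 10 + 5 + 13 + 10 = 38.
node-C + node-J + node-A: power draw 7 + 10 + 15 = 32 ≤ 39, throughput 10 + 5 + 13 = 28.
node-C + node-A + node-E: power draw 7 + 15 + 7 = 29 ≤ 39, throughput 10 + 13 + 10 = 33.
Best is node-C, node-J, node-A, and node-E with total throughput 38.

38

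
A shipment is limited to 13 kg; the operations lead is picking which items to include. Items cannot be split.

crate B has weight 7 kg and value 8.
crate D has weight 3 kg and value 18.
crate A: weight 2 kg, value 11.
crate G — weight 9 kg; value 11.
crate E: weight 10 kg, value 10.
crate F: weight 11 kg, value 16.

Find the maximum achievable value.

37

This is an integer program with binary decision variables.
Take crate B, crate D, and crate A: weight 7 + 3 + 2 = 12 ≤ 13, value 8 + 18 + 11 = 37.
No other feasible combination does better.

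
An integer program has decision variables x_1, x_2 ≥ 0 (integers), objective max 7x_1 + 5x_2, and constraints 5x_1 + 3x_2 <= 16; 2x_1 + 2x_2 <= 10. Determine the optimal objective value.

25

(x_1,x_2)=(0,5) is feasible, giving 25.
(x_1,x_2)=(1,3) is feasible, giving 22.
(x_1,x_2)=(0,4) is feasible, giving 20.
Maximum is 25 at (x_1,x_2)=(0,5).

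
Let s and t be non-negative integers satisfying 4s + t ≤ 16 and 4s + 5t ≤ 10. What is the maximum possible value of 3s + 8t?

16

(s,t)=(0,2) is feasible, giving 16.
(s,t)=(1,1) is feasible, giving 11.
(s,t)=(0,1) is feasible, giving 8.
Maximum is 16 at (s,t)=(0,2).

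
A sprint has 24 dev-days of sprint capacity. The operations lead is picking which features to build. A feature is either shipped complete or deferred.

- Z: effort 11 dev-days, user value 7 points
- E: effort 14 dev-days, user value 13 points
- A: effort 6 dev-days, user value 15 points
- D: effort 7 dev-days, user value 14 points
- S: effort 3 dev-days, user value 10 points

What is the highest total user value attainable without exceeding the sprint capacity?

39

Take A, D, and S: effort 6 + 7 + 3 = 16 ≤ 24, user value 15 + 14 + 10 = 39.
No other feasible combination does better.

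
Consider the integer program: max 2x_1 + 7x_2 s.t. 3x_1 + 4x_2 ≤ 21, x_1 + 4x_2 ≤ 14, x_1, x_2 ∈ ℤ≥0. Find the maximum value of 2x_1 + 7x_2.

The continuous relaxation peaks at (3.5, 2.62) with value 25.38; rounding to a feasible lattice point costs some objective.
(x_1,x_2)=(2,3): 3·2+4·3=18≤21, 1·2+4·3=14≤14, objective 25.
(x_1,x_2)=(1,3): 3·1+4·3=15≤21, 1·1+4·3=13≤14, objective 23.
(x_1,x_2)=(4,2): 3·4+4·2=20≤21, 1·4+4·2=12≤14, objective 22.
Maximum is 25 at (x_1,x_2)=(2,3).

25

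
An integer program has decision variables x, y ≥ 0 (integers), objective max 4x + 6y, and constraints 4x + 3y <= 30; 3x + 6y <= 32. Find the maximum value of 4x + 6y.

The continuous relaxation peaks at (5.6, 2.53) with value 37.60; rounding to a feasible lattice point costs some objective.
(x,y)=(6,2): 4·6+3·2=30≤30, 3·6+6·2=30≤32, objective 36.
(x,y)=(4,3): 4·4+3·3=25≤30, 3·4+6·3=30≤32, objective 34.
(x,y)=(5,2): 4·5+3·2=26≤30, 3·5+6·2=27≤32, objective 32.
Maximum is 36 at (x,y)=(6,2).

36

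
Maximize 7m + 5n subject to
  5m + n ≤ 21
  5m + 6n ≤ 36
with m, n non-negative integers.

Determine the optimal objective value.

36

Relaxing integrality, the LP optimum is 40.20 at (m,n) = (3.6, 3), which is not an integer point.
(m,n)=(3,3): 5·3+1·3=18≤21, 5·3+6·3=33≤36, objective 36.
(m,n)=(2,4): 5·2+1·4=14≤21, 5·2+6·4=34≤36, objective 34.
(m,n)=(3,2): 5·3+1·2=17≤21, 5·3+6·2=27≤36, objective 31.
Maximum is 36 at (m,n)=(3,3).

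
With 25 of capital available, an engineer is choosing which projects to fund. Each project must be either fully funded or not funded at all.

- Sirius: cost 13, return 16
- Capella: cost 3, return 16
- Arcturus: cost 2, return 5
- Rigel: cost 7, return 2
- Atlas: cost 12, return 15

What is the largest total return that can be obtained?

This is an integer program with binary decision variables.
Take Sirius, Capella, Arcturus, and Rigel: cost 13 + 3 + 2 + 7 = 25 ≤ 25, return 16 + 16 + 5 + 2 = 39.
No other feasible combination does better.

39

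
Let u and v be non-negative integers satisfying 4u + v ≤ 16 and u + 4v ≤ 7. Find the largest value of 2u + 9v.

The continuous relaxation peaks at (0, 1.75) with value 15.75; rounding to a feasible lattice point costs some objective.
(u,v)=(3,1): 4·3+1·1=13≤16, 1·3+4·1=7≤7, objective 15.
(u,v)=(2,1): 4·2+1·1=9≤16, 1·2+4·1=6≤7, objective 13.
(u,v)=(1,1): 4·1+1·1=5≤16, 1·1+4·1=5≤7, objective 11.
The best lattice point is (3,1), giving 15.

15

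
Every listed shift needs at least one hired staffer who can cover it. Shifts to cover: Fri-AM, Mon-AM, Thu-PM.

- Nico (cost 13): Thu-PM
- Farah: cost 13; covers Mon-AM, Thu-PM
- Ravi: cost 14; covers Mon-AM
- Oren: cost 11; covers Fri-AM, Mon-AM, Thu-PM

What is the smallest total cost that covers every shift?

11

Oren alone covers Fri-AM, Mon-AM, Thu-PM — every shift.
Total cost: 11.
No cover costs less than 11.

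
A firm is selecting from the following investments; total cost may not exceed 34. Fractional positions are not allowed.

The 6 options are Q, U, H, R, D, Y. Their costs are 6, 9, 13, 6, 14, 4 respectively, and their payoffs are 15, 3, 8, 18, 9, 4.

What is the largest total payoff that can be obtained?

This is a 0-1 knapsack instance.
Q + R + D + Y: cost 6 + 6 + 14 + 4 = 30 ≤ 34, payoff 15 + 18 + 9 + 4 = 46.
Q + U + H + R: cost 6 + 9 + 13 + 6 = 34 ≤ 34, payoff 15 + 3 + 8 + 18 = 44.
Q + H + R + Y: cost 6 + 13 + 6 + 4 = 29 ≤ 34, payoff 15 + 8 + 18 + 4 = 45.
Best is Q, R, D, and Y with total payoff 46.

46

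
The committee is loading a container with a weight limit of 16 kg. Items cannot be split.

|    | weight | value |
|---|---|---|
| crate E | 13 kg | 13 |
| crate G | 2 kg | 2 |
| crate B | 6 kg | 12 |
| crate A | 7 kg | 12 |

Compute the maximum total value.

26

This is a 0-1 knapsack instance.
Take crate G, crate B, and crate A: weight 2 + 6 + 7 = 15 ≤ 16, value 2 + 12 + 12 = 26.
No other feasible combination does better.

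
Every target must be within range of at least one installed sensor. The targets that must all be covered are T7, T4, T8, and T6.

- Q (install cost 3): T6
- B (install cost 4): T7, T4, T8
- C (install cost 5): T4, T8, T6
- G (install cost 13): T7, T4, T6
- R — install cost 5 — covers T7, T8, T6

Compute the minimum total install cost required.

7

Choose Q and B: together they cover T7, T4, T8, T6 — every target.
Total install cost: 3 + 4 = 7.
No cover costs less than 7.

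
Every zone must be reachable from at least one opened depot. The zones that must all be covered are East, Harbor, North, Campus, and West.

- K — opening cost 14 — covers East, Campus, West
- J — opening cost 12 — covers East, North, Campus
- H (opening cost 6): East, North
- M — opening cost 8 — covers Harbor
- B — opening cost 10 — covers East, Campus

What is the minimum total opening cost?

28

Choose K, H, and M: together they cover East, Harbor, North, Campus, West — every zone.
Total opening cost: 14 + 6 + 8 = 28.
No cover costs less than 28.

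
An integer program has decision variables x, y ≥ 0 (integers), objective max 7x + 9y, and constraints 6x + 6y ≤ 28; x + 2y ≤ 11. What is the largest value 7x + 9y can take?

36

(x,y)=(0,4): 6·0+6·4=24≤28, 1·0+2·4=8≤11, objective 36.
(x,y)=(1,3): 6·1+6·3=24≤28, 1·1+2·3=7≤11, objective 34.
No feasible integer point exceeds 36.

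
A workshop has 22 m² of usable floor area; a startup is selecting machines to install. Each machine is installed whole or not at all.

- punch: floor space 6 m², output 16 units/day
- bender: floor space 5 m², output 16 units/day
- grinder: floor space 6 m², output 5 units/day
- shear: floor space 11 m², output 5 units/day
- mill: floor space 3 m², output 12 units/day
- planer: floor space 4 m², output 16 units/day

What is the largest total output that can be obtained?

60

This is a 0-1 knapsack instance.
punch + bender + grinder + planer: floor space 6 + 5 + 6 + 4 = 21 ≤ 22, output 16 + 16 + 5 + 16 = 53.
bender + grinder + mill + planer: floor space 5 + 6 + 3 + 4 = 18 ≤ 22, output 16 + 5 + 12 + 16 = 49.
punch + bender + mill + planer: floor space 6 + 5 + 3 + 4 = 18 ≤ 22, output 16 + 16 + 12 + 16 = 60.
Best is punch, bender, mill, and planer with total output 60.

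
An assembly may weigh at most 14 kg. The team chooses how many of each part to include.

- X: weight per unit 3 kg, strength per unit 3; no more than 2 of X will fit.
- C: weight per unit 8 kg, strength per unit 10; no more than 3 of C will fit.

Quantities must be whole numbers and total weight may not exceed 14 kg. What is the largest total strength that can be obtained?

C has the best ratio (10/8); taking only C gives at most 1×10 = 10 (stopped by the weight limit).
Mixing does better — 2×X and 1×C: weight 14 ≤ 14, strength 2·3 + 1·10 = 16.

16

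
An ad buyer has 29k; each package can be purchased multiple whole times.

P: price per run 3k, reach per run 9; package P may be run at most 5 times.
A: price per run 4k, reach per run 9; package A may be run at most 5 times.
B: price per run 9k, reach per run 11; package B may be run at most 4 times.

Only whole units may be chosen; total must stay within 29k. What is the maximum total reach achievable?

72

Take 3×P and 5×A: price 29 ≤ 29, reach 3·9 + 5·9 = 72.
No other integer combination yields more.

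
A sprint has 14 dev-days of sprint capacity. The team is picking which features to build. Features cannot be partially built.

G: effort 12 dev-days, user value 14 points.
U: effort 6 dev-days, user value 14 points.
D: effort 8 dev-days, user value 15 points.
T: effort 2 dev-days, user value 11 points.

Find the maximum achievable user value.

D + T: effort 8 + 2 = 10 ≤ 14, user value 15 + 11 = 26.
U + D: effort 6 + 8 = 14 ≤ 14, user value 14 + 15 = 29.
Best is U and D with total user value 29.

29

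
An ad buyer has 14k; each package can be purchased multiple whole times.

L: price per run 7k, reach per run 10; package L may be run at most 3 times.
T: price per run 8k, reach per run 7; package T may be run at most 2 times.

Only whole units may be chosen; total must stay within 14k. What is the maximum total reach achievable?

This is a bounded integer knapsack.
L has the best ratio (10/7); taking only L gives at most 2×10 = 20 (stopped by the price limit).
Optimal: 2×L: price 14 ≤ 14, reach 2·10 = 20.

20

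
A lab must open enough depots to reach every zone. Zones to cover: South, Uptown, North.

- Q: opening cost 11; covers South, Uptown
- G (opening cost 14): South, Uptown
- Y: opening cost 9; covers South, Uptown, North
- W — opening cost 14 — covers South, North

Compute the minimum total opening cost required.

9

Y alone covers South, Uptown, North — every zone.
Total opening cost: 9.
No cover costs less than 9.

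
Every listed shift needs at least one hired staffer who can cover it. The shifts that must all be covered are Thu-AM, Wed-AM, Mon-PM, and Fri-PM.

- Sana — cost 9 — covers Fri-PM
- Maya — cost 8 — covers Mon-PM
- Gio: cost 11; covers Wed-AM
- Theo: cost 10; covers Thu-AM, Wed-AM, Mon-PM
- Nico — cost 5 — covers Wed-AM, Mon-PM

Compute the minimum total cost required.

The greedy cost-per-new-shift heuristic would pick Nico, Sana, and Theo for 24, but a cheaper cover exists.
Choose Sana and Theo: together they cover Thu-AM, Wed-AM, Mon-PM, Fri-PM — every shift.
Total cost: 9 + 10 = 19.
No cover costs less than 19.

19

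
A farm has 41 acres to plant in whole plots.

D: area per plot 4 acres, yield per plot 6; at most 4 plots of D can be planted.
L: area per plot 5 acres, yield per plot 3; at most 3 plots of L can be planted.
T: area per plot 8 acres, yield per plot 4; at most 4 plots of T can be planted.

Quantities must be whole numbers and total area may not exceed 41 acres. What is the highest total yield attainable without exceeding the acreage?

37

Take 4×D, 3×L, and 1×T: area 39 ≤ 41, yield 4·6 + 3·3 + 1·4 = 37.
D has the best ratio (6/4) and is taken to its limit of 4; remaining capacity is filled optimally with the others.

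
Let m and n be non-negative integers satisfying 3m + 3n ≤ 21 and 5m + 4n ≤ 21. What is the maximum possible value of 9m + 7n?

37

(m,n)=(1,4): 3·1+3·4=15≤21, 5·1+4·4=21≤21, objective 37.
(m,n)=(4,0): 3·4+3·0=12≤21, 5·4+4·0=20≤21, objective 36.
(m,n)=(0,5): 3·0+3·5=15≤21, 5·0+4·5=20≤21, objective 35.
(m,n)=(3,1): 3·3+3·1=12≤21, 5·3+4·1=19≤21, objective 34.
No feasible integer point exceeds 37.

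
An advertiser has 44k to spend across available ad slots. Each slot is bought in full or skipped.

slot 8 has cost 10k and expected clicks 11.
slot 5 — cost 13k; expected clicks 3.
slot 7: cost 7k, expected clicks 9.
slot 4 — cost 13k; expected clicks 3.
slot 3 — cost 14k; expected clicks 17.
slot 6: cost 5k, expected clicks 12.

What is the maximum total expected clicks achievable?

49

Take slot 8, slot 7, slot 3, and slot 6: cost 10 + 7 + 14 + 5 = 36 ≤ 44, expected clicks 11 + 9 + 17 + 12 = 49.
No other feasible combination does better.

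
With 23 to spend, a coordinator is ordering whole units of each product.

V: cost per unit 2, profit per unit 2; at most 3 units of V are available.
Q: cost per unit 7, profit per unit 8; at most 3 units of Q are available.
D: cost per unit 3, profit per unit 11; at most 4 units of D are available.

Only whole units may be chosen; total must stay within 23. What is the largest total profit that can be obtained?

56

1×V, 1×Q, and 4×D: cost 21 ≤ 23, profit 1·2 + 1·8 + 4·11 = 54.
2×V, 1×Q, and 4×D: cost 23 ≤ 23, profit 2·2 + 1·8 + 4·11 = 56.
Best is 56.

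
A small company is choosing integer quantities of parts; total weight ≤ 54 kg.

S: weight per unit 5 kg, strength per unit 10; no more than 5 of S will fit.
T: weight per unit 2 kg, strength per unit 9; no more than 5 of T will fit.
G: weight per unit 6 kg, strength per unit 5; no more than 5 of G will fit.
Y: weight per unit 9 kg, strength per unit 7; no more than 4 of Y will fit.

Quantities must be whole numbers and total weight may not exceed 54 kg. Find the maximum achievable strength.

110

5×S, 5×T, and 3×G: weight 53 ≤ 54, strength 5·10 + 5·9 + 3·5 = 110.
5×S, 5×T, and 2×Y: weight 53 ≤ 54, strength 5·10 + 5·9 + 2·7 = 109.
Best is 110.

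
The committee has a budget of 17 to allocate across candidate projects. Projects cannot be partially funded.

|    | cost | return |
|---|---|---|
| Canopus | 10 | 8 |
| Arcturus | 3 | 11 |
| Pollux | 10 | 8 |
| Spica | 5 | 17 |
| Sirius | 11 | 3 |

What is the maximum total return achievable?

This is a 0-1 knapsack instance.
Allowing fractional choices, the relaxed optimum would be about 35.2, but projects are indivisible.
Canopus + Spica: cost 10 + 5 = 15 ≤ 17, return 8 + 17 = 25.
Pollux + Spica: cost 10 + 5 = 15 ≤ 17, return 8 + 17 = 25.
Arcturus + Spica: cost 3 + 5 = 8 ≤ 17, return 11 + 17 = 28.
Best is Arcturus and Spica with total return 28.

28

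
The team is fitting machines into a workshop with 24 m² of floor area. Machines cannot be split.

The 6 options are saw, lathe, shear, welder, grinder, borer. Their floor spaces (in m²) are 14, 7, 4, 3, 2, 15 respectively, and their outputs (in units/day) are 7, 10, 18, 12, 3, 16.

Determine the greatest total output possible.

shear + welder + grinder + borer: floor space 4 + 3 + 2 + 15 = 24 ≤ 24, output 18 + 12 + 3 + 16 = 49.
lathe + shear + welder + grinder: floor space 7 + 4 + 3 + 2 = 16 ≤ 24, output 10 + 18 + 12 + 3 = 43.
shear + welder + borer: floor space 4 + 3 + 15 = 22 ≤ 24, output 18 + 12 + 16 = 46.
Best is shear, welder, grinder, and borer with total output 49.

49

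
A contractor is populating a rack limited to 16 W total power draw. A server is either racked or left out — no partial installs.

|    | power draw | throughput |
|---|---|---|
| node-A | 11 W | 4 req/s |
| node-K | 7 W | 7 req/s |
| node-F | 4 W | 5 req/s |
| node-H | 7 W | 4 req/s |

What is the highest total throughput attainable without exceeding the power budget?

Take node-K and node-F: power draw 7 + 4 = 11 ≤ 16, throughput 7 + 5 = 12.
No other feasible combination does better.

12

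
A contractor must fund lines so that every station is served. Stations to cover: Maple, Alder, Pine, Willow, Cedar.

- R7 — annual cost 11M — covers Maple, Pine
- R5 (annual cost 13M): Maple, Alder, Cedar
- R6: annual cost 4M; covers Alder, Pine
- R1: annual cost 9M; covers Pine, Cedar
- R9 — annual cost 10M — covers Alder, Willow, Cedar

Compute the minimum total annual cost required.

This is an integer covering problem.
The greedy cost-per-new-station heuristic would pick R6, R9, and R7 for 25, but a cheaper cover exists.
Choose R7 and R9: together they cover Maple, Alder, Pine, Willow, Cedar — every station.
Total annual cost: 11 + 10 = 21.
No cover costs less than 21.

21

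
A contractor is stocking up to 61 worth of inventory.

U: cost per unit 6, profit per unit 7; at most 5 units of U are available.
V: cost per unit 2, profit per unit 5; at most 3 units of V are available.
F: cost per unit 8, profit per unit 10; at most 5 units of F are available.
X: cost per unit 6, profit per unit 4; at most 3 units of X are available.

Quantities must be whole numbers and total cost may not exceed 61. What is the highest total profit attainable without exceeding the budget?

Take 5×U, 3×V, and 3×F: cost 60 ≤ 61, profit 5·7 + 3·5 + 3·10 = 80.
V has the best ratio (5/2) and is taken to its limit of 3; remaining capacity is filled optimally with the others.

80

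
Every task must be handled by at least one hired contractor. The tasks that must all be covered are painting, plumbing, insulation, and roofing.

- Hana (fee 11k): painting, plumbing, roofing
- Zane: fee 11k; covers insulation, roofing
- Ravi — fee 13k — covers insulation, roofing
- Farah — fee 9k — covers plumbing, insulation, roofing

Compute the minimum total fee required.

20

Choose Hana and Farah: together they cover painting, plumbing, insulation, roofing — every task.
Total fee: 11 + 9 = 20.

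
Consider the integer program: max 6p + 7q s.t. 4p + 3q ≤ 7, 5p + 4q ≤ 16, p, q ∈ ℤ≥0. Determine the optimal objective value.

14

(p,q)=(0,2) is feasible, giving 14.
(p,q)=(1,1) is feasible, giving 13.
(p,q)=(0,1) is feasible, giving 7.
No feasible integer point exceeds 14.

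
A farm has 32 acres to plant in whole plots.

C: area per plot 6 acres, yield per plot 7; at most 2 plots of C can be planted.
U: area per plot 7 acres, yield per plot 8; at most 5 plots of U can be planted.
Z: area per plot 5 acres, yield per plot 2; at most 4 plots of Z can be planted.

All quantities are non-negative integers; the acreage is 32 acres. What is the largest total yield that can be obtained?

33

Take 1×C, 3×U, and 1×Z: area 32 ≤ 32, yield 1·7 + 3·8 + 1·2 = 33.
No other integer combination yields more.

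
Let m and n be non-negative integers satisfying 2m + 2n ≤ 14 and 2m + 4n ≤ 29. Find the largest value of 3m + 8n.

56

(m,n)=(0,7): 2·0+2·7=14≤14, 2·0+4·7=28≤29, objective 56.
(m,n)=(1,6): 2·1+2·6=14≤14, 2·1+4·6=26≤29, objective 51.
The best lattice point is (0,7), giving 56.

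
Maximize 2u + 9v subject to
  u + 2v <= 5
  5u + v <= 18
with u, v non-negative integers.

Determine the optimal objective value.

20

(u,v)=(1,2) is feasible, giving 20.
(u,v)=(0,2) is feasible, giving 18.
(u,v)=(2,1) is feasible, giving 13.
No feasible integer point exceeds 20.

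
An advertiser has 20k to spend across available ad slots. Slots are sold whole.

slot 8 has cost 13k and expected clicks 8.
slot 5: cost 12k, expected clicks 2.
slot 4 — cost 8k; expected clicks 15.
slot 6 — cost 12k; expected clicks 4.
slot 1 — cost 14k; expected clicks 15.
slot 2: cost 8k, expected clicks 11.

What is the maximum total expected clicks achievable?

26

Allowing fractional choices, the relaxed optimum would be about 30.3, but ad slots are indivisible.
slot 4 + slot 2: cost 8 + 8 = 16 ≤ 20, expected clicks 15 + 11 = 26.
slot 5 + slot 4: cost 12 + 8 = 20 ≤ 20, expected clicks 2 + 15 = 17.
slot 4 + slot 6: cost 8 + 12 = 20 ≤ 20, expected clicks 15 + 4 = 19.
Best is slot 4 and slot 2 with total expected clicks 26.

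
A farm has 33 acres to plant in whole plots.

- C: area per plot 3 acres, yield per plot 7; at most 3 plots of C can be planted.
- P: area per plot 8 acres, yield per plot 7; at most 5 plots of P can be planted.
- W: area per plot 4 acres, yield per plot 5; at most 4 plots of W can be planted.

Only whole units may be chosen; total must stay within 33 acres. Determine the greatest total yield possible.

Take 3×C, 1×P, and 4×W: area 33 ≤ 33, yield 3·7 + 1·7 + 4·5 = 48.
C has the best ratio (7/3) and is taken to its limit of 3; remaining capacity is filled optimally with the others.

48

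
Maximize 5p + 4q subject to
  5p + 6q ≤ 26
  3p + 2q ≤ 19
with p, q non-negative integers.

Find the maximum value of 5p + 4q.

25

(p,q)=(5,0): 5·5+6·0=25≤26, 3·5+2·0=15≤19, objective 25.
(p,q)=(4,1): 5·4+6·1=26≤26, 3·4+2·1=14≤19, objective 24.
(p,q)=(4,0): 5·4+6·0=20≤26, 3·4+2·0=12≤19, objective 20.
Maximum is 25 at (p,q)=(5,0).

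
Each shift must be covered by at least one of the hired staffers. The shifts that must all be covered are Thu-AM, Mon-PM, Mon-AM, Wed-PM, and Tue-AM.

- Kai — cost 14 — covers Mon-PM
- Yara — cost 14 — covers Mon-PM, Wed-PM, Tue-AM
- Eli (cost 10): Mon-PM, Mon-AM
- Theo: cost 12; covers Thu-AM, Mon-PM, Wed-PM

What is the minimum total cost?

This is an integer covering problem.
Choose Yara, Eli, and Theo: together they cover Thu-AM, Mon-PM, Mon-AM, Wed-PM, Tue-AM — every shift.
Total cost: 14 + 10 + 12 = 36.
No cover costs less than 36.

36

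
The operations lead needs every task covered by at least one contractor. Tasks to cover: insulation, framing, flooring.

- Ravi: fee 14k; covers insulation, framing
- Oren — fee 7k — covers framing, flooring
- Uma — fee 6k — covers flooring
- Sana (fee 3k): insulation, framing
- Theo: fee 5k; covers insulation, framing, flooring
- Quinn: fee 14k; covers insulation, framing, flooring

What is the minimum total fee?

5

This is a weighted set-cover instance.
The greedy cost-per-new-task heuristic would pick Sana and Theo for 8, but a cheaper cover exists.
Theo alone covers insulation, framing, flooring — every task.
Total fee: 5.
No cover costs less than 5.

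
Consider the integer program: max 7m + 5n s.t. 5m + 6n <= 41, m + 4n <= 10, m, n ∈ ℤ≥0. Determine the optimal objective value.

56

The continuous relaxation peaks at (8.2, 0) with value 57.40; rounding to a feasible lattice point costs some objective.
(m,n)=(8,0): 5·8+6·0=40≤41, 1·8+4·0=8≤10, objective 56.
(m,n)=(7,0): 5·7+6·0=35≤41, 1·7+4·0=7≤10, objective 49.
Maximum is 56 at (m,n)=(8,0).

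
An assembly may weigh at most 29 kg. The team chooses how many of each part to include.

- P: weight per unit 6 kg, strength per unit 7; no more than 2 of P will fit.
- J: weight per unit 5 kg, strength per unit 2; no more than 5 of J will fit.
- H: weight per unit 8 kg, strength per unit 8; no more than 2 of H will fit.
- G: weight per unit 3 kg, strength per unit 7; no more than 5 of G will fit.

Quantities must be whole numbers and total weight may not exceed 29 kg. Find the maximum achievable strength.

50

1×P, 1×H, and 5×G: weight 29 ≤ 29, strength 1·7 + 1·8 + 5·7 = 50.
2×P and 5×G: weight 27 ≤ 29, strength 2·7 + 5·7 = 49.
Best is 50.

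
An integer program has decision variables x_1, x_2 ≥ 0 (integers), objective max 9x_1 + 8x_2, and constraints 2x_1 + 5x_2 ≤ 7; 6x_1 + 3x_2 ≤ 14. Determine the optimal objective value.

18

(x_1,x_2)=(2,0) is feasible, giving 18.
(x_1,x_2)=(1,1) is feasible, giving 17.
No feasible integer point exceeds 18.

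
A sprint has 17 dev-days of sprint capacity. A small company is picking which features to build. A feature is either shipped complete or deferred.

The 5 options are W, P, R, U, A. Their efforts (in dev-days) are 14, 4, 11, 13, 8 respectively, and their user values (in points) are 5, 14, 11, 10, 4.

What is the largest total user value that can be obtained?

P + U: effort 4 + 13 = 17 ≤ 17, user value 14 + 10 = 24.
P + A: effort 4 + 8 = 12 ≤ 17, user value 14 + 4 = 18.
P + R: effort 4 + 11 = 15 ≤ 17, user value 14 + 11 = 25.
Best is P and R with total user value 25.

25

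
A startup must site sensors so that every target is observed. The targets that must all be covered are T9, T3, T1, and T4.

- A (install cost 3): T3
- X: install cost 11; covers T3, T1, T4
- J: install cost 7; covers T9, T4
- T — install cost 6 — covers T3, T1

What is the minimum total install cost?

The greedy cost-per-new-target heuristic would pick A, J, and T for 16, but a cheaper cover exists.
Choose J and T: together they cover T9, T3, T1, T4 — every target.
Total install cost: 7 + 6 = 13.
No cover costs less than 13.

13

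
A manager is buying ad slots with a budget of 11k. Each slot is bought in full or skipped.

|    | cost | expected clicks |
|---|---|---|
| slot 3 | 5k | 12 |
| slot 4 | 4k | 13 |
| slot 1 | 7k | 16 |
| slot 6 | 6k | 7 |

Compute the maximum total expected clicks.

Treat it as a binary knapsack problem.
Allowing fractional choices, the relaxed optimum would be about 29.6, but ad slots are indivisible.
slot 4 + slot 6: cost 4 + 6 = 10 ≤ 11, expected clicks 13 + 7 = 20.
slot 3 + slot 4: cost 5 + 4 = 9 ≤ 11, expected clicks 12 + 13 = 25.
slot 4 + slot 1: cost 4 + 7 = 11 ≤ 11, expected clicks 13 + 16 = 29.
Best is slot 4 and slot 1 with total expected clicks 29.

29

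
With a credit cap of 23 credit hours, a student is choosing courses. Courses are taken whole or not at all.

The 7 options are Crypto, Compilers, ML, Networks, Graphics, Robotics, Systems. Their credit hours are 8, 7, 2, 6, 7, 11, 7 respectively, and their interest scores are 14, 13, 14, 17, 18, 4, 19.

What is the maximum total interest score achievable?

68

Compilers + ML + Graphics + Systems: credit hours 7 + 2 + 7 + 7 = 23 ≤ 23, interest score 13 + 14 + 18 + 19 = 64.
ML + Networks + Graphics + Systems: credit hours 2 + 6 + 7 + 7 = 22 ≤ 23, interest score 14 + 17 + 18 + 19 = 68.
Crypto + ML + Networks + Systems: credit hours 8 + 2 + 6 + 7 = 23 ≤ 23, interest score 14 + 14 + 17 + 19 = 64.
Best is ML, Networks, Graphics, and Systems with total interest score 68.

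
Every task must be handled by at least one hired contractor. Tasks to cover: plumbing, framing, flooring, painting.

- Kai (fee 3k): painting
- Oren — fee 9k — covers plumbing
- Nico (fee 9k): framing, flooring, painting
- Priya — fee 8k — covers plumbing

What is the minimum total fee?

The greedy cost-per-new-task heuristic would pick Kai, Nico, and Priya for 20, but a cheaper cover exists.
Choose Nico and Priya: together they cover plumbing, framing, flooring, painting — every task.
Total fee: 9 + 8 = 17.
No cover costs less than 17.

17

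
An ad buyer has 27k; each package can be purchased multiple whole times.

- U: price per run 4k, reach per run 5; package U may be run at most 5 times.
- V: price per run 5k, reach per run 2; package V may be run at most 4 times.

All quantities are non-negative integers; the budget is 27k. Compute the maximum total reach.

27

U has the best ratio (5/4); taking only U gives at most 5×5 = 25 (stopped by the supply cap of 5).
Mixing does better — 5×U and 1×V: price 25 ≤ 27, reach 5·5 + 1·2 = 27.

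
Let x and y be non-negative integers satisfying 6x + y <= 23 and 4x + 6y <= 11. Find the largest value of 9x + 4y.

18

(x,y)=(2,0): 6·2+1·0=12≤23, 4·2+6·0=8≤11, objective 18.
(x,y)=(1,1): 6·1+1·1=7≤23, 4·1+6·1=10≤11, objective 13.
No feasible integer point exceeds 18.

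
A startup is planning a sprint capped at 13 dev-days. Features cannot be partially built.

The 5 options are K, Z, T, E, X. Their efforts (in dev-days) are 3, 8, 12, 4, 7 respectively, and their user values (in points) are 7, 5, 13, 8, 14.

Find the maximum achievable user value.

Allowing fractional choices, the relaxed optimum would be about 27.0, but features are indivisible.
E + X: effort 4 + 7 = 11 ≤ 13, user value 8 + 14 = 22.
K + X: effort 3 + 7 = 10 ≤ 13, user value 7 + 14 = 21.
K + E: effort 3 + 4 = 7 ≤ 13, user value 7 + 8 = 15.
Best is E and X with total user value 22.

22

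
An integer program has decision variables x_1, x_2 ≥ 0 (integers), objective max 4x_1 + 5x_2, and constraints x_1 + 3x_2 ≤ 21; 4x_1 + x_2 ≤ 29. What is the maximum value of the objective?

49

(x_1,x_2)=(6,5) is feasible, giving 49.
(x_1,x_2)=(5,5) is feasible, giving 45.
(x_1,x_2)=(6,4) is feasible, giving 44.
No feasible integer point exceeds 49.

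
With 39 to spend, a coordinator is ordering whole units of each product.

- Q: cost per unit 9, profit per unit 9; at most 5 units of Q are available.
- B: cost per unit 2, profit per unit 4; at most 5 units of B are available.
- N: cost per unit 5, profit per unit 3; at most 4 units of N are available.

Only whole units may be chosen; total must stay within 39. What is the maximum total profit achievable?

47

Take 3×Q and 5×B: cost 37 ≤ 39, profit 3·9 + 5·4 = 47.
B has the best ratio (4/2) and is taken to its limit of 5; remaining capacity is filled optimally with the others.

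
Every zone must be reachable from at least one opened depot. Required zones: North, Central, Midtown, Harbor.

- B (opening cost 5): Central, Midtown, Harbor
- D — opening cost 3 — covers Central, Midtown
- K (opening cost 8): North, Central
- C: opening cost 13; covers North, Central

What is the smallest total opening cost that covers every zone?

13

This is a weighted set-cover instance.
The greedy cost-per-new-zone heuristic would pick D, B, and K for 16, but a cheaper cover exists.
Choose B and K: together they cover North, Central, Midtown, Harbor — every zone.
Total opening cost: 5 + 8 = 13.
No cover costs less than 13.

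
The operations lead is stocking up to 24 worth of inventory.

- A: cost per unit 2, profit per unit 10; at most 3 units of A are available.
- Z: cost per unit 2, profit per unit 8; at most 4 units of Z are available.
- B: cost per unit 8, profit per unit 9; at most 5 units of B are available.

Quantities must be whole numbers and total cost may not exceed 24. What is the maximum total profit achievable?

Take 3×A, 4×Z, and 1×B: cost 22 ≤ 24, profit 3·10 + 4·8 + 1·9 = 71.
A has the best ratio (10/2) and is taken to its limit of 3; remaining capacity is filled optimally with the others.

71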